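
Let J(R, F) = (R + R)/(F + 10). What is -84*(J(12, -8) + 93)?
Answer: -8820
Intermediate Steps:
J(R, F) = 2*R/(10 + F) (J(R, F) = (2*R)/(10 + F) = 2*R/(10 + F))
-84*(J(12, -8) + 93) = -84*(2*12/(10 - 8) + 93) = -84*(2*12/2 + 93) = -84*(2*12*(1/2) + 93) = -84*(12 + 93) = -84*105 = -8820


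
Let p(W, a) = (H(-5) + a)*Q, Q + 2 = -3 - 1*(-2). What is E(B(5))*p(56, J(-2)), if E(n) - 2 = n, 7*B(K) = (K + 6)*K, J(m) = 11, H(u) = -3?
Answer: -1656/7 ≈ -236.57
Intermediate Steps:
B(K) = K*(6 + K)/7 (B(K) = ((K + 6)*K)/7 = ((6 + K)*K)/7 = (K*(6 + K))/7 = K*(6 + K)/7)
E(n) = 2 + n
Q = -3 (Q = -2 + (-3 - 1*(-2)) = -2 + (-3 + 2) = -2 - 1 = -3)
p(W, a) = 9 - 3*a (p(W, a) = (-3 + a)*(-3) = 9 - 3*a)
E(B(5))*p(56, J(-2)) = (2 + (⅐)*5*(6 + 5))*(9 - 3*11) = (2 + (⅐)*5*11)*(9 - 33) = (2 + 55/7)*(-24) = (69/7)*(-24) = -1656/7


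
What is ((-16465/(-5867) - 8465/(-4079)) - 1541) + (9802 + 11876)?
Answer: 482025299431/23931493 ≈ 20142.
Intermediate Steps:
((-16465/(-5867) - 8465/(-4079)) - 1541) + (9802 + 11876) = ((-16465*(-1/5867) - 8465*(-1/4079)) - 1541) + 21678 = ((16465/5867 + 8465/4079) - 1541) + 21678 = (116824890/23931493 - 1541) + 21678 = -36761605823/23931493 + 21678 = 482025299431/23931493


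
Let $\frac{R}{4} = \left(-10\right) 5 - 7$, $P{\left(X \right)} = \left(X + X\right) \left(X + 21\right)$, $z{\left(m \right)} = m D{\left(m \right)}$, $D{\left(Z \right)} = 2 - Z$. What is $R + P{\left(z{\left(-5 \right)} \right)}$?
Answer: $752$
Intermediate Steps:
$z{\left(m \right)} = m \left(2 - m\right)$
$P{\left(X \right)} = 2 X \left(21 + X\right)$
$R = -228$ ($R = 4 \left(\left(-10\right) 5 - 7\right) = 4 \left(-50 - 7\right) = 4 \left(-57\right) = -228$)
$R + P{\left(z{\left(-5 \right)} \right)} = -228 + 2 \left(- 5 \left(2 - -5\right)\right) \left(21 - 5 \left(2 - -5\right)\right) = -228 + 2 \left(- 5 \left(2 + 5\right)\right) \left(21 - 5 \left(2 + 5\right)\right) = -228 + 2 \left(\left(-5\right) 7\right) \left(21 - 35\right) = -228 + 2 \left(-35\right) \left(21 - 35\right) = -228 + 2 \left(-35\right) \left(-14\right) = -228 + 980 = 752$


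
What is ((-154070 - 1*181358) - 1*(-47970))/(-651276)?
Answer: 143729/325638 ≈ 0.44138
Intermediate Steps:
((-154070 - 1*181358) - 1*(-47970))/(-651276) = ((-154070 - 181358) + 47970)*(-1/651276) = (-335428 + 47970)*(-1/651276) = -287458*(-1/651276) = 143729/325638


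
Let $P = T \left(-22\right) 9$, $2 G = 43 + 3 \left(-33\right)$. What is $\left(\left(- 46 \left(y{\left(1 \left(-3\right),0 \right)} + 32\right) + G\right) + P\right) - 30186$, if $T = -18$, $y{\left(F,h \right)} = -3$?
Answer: $-27984$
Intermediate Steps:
$G = -28$ ($G = \frac{43 + 3 \left(-33\right)}{2} = \frac{43 - 99}{2} = \frac{1}{2} \left(-56\right) = -28$)
$P = 3564$ ($P = \left(-18\right) \left(-22\right) 9 = 396 \cdot 9 = 3564$)
$\left(\left(- 46 \left(y{\left(1 \left(-3\right),0 \right)} + 32\right) + G\right) + P\right) - 30186 = \left(\left(- 46 \left(-3 + 32\right) - 28\right) + 3564\right) - 30186 = \left(\left(\left(-46\right) 29 - 28\right) + 3564\right) - 30186 = \left(\left(-1334 - 28\right) + 3564\right) - 30186 = \left(-1362 + 3564\right) - 30186 = 2202 - 30186 = -27984$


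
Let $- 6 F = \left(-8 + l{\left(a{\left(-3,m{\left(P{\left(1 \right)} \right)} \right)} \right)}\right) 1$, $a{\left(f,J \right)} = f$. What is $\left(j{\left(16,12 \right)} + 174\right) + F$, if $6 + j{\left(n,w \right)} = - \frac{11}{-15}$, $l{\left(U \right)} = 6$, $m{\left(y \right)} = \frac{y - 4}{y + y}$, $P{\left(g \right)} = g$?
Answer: $\frac{2536}{15} \approx 169.07$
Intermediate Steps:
$m{\left(y \right)} = \frac{-4 + y}{2 y}$
$j{\left(n,w \right)} = - \frac{79}{15}$ ($j{\left(n,w \right)} = -6 - \frac{11}{-15} = -6 - - \frac{11}{15} = -6 + \frac{11}{15} = - \frac{79}{15}$)
$F = \frac{1}{3}$ ($F = - \frac{\left(-8 + 6\right) 1}{6} = - \frac{\left(-2\right) 1}{6} = \left(- \frac{1}{6}\right) \left(-2\right) = \frac{1}{3} \approx 0.33333$)
$\left(j{\left(16,12 \right)} + 174\right) + F = \left(- \frac{79}{15} + 174\right) + \frac{1}{3} = \frac{2531}{15} + \frac{1}{3} = \frac{2536}{15}$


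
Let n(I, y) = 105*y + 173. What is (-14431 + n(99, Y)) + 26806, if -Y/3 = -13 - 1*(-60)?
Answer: -2257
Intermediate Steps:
Y = -141 (Y = -3*(-13 - 1*(-60)) = -3*(-13 + 60) = -3*47 = -141)
n(I, y) = 173 + 105*y
(-14431 + n(99, Y)) + 26806 = (-14431 + (173 + 105*(-141))) + 26806 = (-14431 + (173 - 14805)) + 26806 = (-14431 - 14632) + 26806 = -29063 + 26806 = -2257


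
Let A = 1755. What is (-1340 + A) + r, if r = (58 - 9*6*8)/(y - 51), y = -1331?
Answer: 286952/691 ≈ 415.27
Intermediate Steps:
r = 187/691 (r = (58 - 9*6*8)/(-1331 - 51) = (58 - 54*8)/(-1382) = (58 - 432)*(-1/1382) = -374*(-1/1382) = 187/691 ≈ 0.27062)
(-1340 + A) + r = (-1340 + 1755) + 187/691 = 415 + 187/691 = 286952/691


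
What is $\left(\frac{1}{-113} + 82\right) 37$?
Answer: $\frac{342805}{113} \approx 3033.7$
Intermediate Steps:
$\left(\frac{1}{-113} + 82\right) 37 = \left(- \frac{1}{113} + 82\right) 37 = \frac{9265}{113} \cdot 37 = \frac{342805}{113}$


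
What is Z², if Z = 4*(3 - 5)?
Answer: 64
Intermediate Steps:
Z = -8 (Z = 4*(-2) = -8)
Z² = (-8)² = 64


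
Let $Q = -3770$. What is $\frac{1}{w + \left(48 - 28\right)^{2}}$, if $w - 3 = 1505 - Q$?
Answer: $\frac{1}{5678} \approx 0.00017612$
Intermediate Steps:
$w = 5278$ ($w = 3 + \left(1505 - -3770\right) = 3 + \left(1505 + 3770\right) = 3 + 5275 = 5278$)
$\frac{1}{w + \left(48 - 28\right)^{2}} = \frac{1}{5278 + \left(48 - 28\right)^{2}} = \frac{1}{5278 + 20^{2}} = \frac{1}{5278 + 400} = \frac{1}{5678}$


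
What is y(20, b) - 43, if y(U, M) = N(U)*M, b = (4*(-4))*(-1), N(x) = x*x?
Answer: 6357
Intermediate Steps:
N(x) = x²
b = 16 (b = -16*(-1) = 16)
y(U, M) = M*U² (y(U, M) = U²*M = M*U²)
y(20, b) - 43 = 16*20² - 43 = 16*400 - 43 = 6400 - 43 = 6357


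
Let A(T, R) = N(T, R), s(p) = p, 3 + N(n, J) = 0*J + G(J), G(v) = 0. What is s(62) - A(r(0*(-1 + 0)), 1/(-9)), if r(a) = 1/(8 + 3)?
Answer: 65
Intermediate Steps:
N(n, J) = -3 (N(n, J) = -3 + (0*J + 0) = -3 + (0 + 0) = -3 + 0 = -3)
r(a) = 1/11
A(T, R) = -3
s(62) - A(r(0*(-1 + 0)), 1/(-9)) = 62 - 1*(-3) = 62 + 3 = 65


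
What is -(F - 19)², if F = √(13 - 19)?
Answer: -355 + 38*I*√6 ≈ -355.0 + 93.081*I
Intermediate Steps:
F = I*√6 (F = √(-6) = I*√6 ≈ 2.4495*I)
-(F - 19)² = -(I*√6 - 19)² = -(-19 + I*√6)²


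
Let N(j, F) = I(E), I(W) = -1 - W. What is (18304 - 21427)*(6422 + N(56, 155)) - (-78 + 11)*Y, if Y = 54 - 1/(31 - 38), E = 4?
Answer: -140256644/7 ≈ -2.0037e+7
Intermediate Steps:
Y = 379/7 (Y = 54 - 1/(-7) = 54 - 1*(-⅐) = 54 + ⅐ = 379/7 ≈ 54.143)
N(j, F) = -5 (N(j, F) = -1 - 1*4 = -1 - 4 = -5)
(18304 - 21427)*(6422 + N(56, 155)) - (-78 + 11)*Y = (18304 - 21427)*(6422 - 5) - (-78 + 11)*379/7 = -3123*6417 - (-67)*379/7 = -20040291 - 1*(-25393/7) = -20040291 + 25393/7 = -140256644/7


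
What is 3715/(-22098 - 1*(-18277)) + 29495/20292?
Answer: 37315615/77535732 ≈ 0.48127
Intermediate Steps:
3715/(-22098 - 1*(-18277)) + 29495/20292 = 3715/(-22098 + 18277) + 29495*(1/20292) = 3715/(-3821) + 29495/20292 = 3715*(-1/3821) + 29495/20292 = -3715/3821 + 29495/20292 = 37315615/77535732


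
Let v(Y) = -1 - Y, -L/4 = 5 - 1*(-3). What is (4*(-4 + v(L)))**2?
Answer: 11664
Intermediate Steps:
L = -32 (L = -4*(5 - 1*(-3)) = -4*(5 + 3) = -4*8 = -32)
(4*(-4 + v(L)))**2 = (4*(-4 + (-1 - 1*(-32))))**2 = (4*(-4 + (-1 + 32)))**2 = (4*(-4 + 31))**2 = (4*27)**2 = 108**2 = 11664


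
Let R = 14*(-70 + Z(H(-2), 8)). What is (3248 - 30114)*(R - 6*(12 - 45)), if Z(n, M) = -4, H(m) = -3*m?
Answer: 22513708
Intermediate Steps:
R = -1036 (R = 14*(-70 - 4) = 14*(-74) = -1036)
(3248 - 30114)*(R - 6*(12 - 45)) = (3248 - 30114)*(-1036 - 6*(12 - 45)) = -26866*(-1036 - 6*(-33)) = -26866*(-1036 + 198) = -26866*(-838) = 22513708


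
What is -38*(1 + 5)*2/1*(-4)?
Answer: 1824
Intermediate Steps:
-38*(1 + 5)*2/1*(-4) = -228*2*1*(-4) = -228*2*(-4) = -38*12*(-4) = -456*(-4) = 1824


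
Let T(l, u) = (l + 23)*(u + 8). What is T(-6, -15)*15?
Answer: -1785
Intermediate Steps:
T(l, u) = (8 + u)*(23 + l) (T(l, u) = (23 + l)*(8 + u) = (8 + u)*(23 + l))
T(-6, -15)*15 = (184 + 8*(-6) + 23*(-15) - 6*(-15))*15 = (184 - 48 - 345 + 90)*15 = -119*15 = -1785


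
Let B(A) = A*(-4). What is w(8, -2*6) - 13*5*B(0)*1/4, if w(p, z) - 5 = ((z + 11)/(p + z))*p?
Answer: 7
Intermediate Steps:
B(A) = -4*A
w(p, z) = 5 + p*(11 + z)/(p + z) (w(p, z) = 5 + ((z + 11)/(p + z))*p = 5 + ((11 + z)/(p + z))*p = 5 + p*(11 + z)/(p + z))
w(8, -2*6) - 13*5*B(0)*1/4 = (5*(-2*6) + 16*8 + 8*(-2*6))/(8 - 2*6) - 13*5*(-4*0)*1/4 = (5*(-12) + 128 + 8*(-12))/(8 - 12) - 13*5*0*1*(¼) = (-60 + 128 - 96)/(-4) - 0/4 = -¼*(-28) - 13*0 = 7 + 0 = 7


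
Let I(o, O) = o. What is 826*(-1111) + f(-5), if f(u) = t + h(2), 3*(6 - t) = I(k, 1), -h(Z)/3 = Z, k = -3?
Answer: -917685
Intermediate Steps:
h(Z) = -3*Z
t = 7 (t = 6 - ⅓*(-3) = 6 + 1 = 7)
f(u) = 1 (f(u) = 7 - 3*2 = 7 - 6 = 1)
826*(-1111) + f(-5) = 826*(-1111) + 1 = -917686 + 1 = -917685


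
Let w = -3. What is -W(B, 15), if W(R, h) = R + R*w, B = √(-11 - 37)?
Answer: 8*I*√3 ≈ 13.856*I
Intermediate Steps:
B = 4*I*√3 (B = √(-48) = 4*I*√3 ≈ 6.9282*I)
W(R, h) = -2*R (W(R, h) = R + R*(-3) = R - 3*R = -2*R)
-W(B, 15) = -(-2)*4*I*√3 = -(-8)*I*√3 = 8*I*√3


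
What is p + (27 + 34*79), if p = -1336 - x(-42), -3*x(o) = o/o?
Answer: 4132/3 ≈ 1377.3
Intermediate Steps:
x(o) = -1/3 (x(o) = -o/(3*o) = -1/3*1 = -1/3)
p = -4007/3 (p = -1336 - 1*(-1/3) = -1336 + 1/3 = -4007/3 ≈ -1335.7)
p + (27 + 34*79) = -4007/3 + (27 + 34*79) = -4007/3 + (27 + 2686) = -4007/3 + 2713 = 4132/3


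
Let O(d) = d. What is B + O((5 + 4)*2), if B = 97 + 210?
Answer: 325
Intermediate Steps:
B = 307
B + O((5 + 4)*2) = 307 + (5 + 4)*2 = 307 + 9*2 = 307 + 18 = 325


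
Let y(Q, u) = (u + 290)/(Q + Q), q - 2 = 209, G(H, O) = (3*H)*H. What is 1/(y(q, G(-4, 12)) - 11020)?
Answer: -211/2325051 ≈ -9.0751e-5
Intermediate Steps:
G(H, O) = 3*H²
q = 211 (q = 2 + 209 = 211)
y(Q, u) = (290 + u)/(2*Q) (y(Q, u) = (290 + u)/((2*Q)) = (290 + u)*(1/(2*Q)) = (290 + u)/(2*Q))
1/(y(q, G(-4, 12)) - 11020) = 1/((½)*(290 + 3*(-4)²)/211 - 11020) = 1/((½)*(1/211)*(290 + 3*16) - 11020) = 1/((½)*(1/211)*(290 + 48) - 11020) = 1/((½)*(1/211)*338 - 11020) = 1/(169/211 - 11020) = 1/(-2325051/211) = -211/2325051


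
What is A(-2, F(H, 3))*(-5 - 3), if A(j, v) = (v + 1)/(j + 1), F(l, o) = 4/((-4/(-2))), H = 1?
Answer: 24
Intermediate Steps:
F(l, o) = 2 (F(l, o) = 4/((-4*(-½))) = 4/2 = 4*(½) = 2)
A(j, v) = (1 + v)/(1 + j)
A(-2, F(H, 3))*(-5 - 3) = ((1 + 2)/(1 - 2))*(-5 - 3) = (3/(-1))*(-8) = -1*3*(-8) = -3*(-8) = 24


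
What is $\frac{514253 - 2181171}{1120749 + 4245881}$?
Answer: $- \frac{833459}{2683315} \approx -0.31061$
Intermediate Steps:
$\frac{514253 - 2181171}{1120749 + 4245881} = - \frac{1666918}{5366630} = \left(-1666918\right) \frac{1}{5366630} = - \frac{833459}{2683315}$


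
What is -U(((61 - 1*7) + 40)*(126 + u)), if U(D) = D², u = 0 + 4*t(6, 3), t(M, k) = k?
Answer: -168272784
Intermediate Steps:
u = 12 (u = 0 + 4*3 = 0 + 12 = 12)
-U(((61 - 1*7) + 40)*(126 + u)) = -(((61 - 1*7) + 40)*(126 + 12))² = -(((61 - 7) + 40)*138)² = -((54 + 40)*138)² = -(94*138)² = -1*12972² = -1*168272784 = -168272784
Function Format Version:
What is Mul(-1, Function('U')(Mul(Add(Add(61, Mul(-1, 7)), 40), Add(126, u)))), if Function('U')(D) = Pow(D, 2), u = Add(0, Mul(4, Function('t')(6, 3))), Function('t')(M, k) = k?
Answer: -168272784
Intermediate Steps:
u = 12 (u = Add(0, Mul(4, 3)) = Add(0, 12) = 12)
Mul(-1, Function('U')(Mul(Add(Add(61, Mul(-1, 7)), 40), Add(126, u)))) = Mul(-1, Pow(Mul(Add(Add(61, Mul(-1, 7)), 40), Add(126, 12)), 2)) = Mul(-1, Pow(Mul(Add(Add(61, -7), 40), 138), 2)) = Mul(-1, Pow(Mul(Add(54, 40), 138), 2)) = Mul(-1, Pow(Mul(94, 138), 2)) = Mul(-1, Pow(12972, 2)) = Mul(-1, 168272784) = -168272784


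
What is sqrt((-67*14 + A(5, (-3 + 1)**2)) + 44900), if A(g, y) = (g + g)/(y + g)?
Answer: 2*sqrt(98917)/3 ≈ 209.67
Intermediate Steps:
A(g, y) = 2*g/(g + y) (A(g, y) = (2*g)/(g + y) = 2*g/(g + y))
sqrt((-67*14 + A(5, (-3 + 1)**2)) + 44900) = sqrt((-67*14 + 2*5/(5 + (-3 + 1)**2)) + 44900) = sqrt((-938 + 2*5/(5 + (-2)**2)) + 44900) = sqrt((-938 + 2*5/(5 + 4)) + 44900) = sqrt((-938 + 2*5/9) + 44900) = sqrt((-938 + 2*5*(1/9)) + 44900) = sqrt((-938 + 10/9) + 44900) = sqrt(-8432/9 + 44900) = sqrt(395668/9) = 2*sqrt(98917)/3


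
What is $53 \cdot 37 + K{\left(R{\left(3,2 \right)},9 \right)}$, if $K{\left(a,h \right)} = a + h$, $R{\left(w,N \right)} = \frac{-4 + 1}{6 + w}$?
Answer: $\frac{5909}{3} \approx 1969.7$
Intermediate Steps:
$R{\left(w,N \right)} = - \frac{3}{6 + w}$
$53 \cdot 37 + K{\left(R{\left(3,2 \right)},9 \right)} = 53 \cdot 37 + \left(- \frac{3}{6 + 3} + 9\right) = 1961 + \left(- \frac{3}{9} + 9\right) = 1961 + \left(\left(-3\right) \frac{1}{9} + 9\right) = 1961 + \left(- \frac{1}{3} + 9\right) = 1961 + \frac{26}{3} = \frac{5909}{3}$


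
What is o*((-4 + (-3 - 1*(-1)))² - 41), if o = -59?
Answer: 295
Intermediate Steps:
o*((-4 + (-3 - 1*(-1)))² - 41) = -59*((-4 + (-3 - 1*(-1)))² - 41) = -59*((-4 + (-3 + 1))² - 41) = -59*((-4 - 2)² - 41) = -59*((-6)² - 41) = -59*(36 - 41) = -59*(-5) = 295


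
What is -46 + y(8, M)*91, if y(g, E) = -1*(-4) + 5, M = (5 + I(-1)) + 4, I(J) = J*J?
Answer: 773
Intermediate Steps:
I(J) = J**2
M = 10 (M = (5 + (-1)**2) + 4 = (5 + 1) + 4 = 6 + 4 = 10)
y(g, E) = 9 (y(g, E) = 4 + 5 = 9)
-46 + y(8, M)*91 = -46 + 9*91 = -46 + 819 = 773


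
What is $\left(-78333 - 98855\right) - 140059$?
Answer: $-317247$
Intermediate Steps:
$\left(-78333 - 98855\right) - 140059 = -177188 - 140059 = -317247$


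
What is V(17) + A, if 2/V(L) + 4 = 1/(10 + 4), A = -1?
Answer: -83/55 ≈ -1.5091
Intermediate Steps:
V(L) = -28/55 (V(L) = 2/(-4 + 1/(10 + 4)) = 2/(-4 + 1/14) = 2/(-55/14) = 2*(-14/55) = -28/55)
V(17) + A = -28/55 - 1 = -83/55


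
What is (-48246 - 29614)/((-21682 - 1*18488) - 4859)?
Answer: 77860/45029 ≈ 1.7291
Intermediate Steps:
(-48246 - 29614)/((-21682 - 1*18488) - 4859) = -77860/((-21682 - 18488) - 4859) = -77860/(-40170 - 4859) = -77860/(-45029) = -77860*(-1/45029) = 77860/45029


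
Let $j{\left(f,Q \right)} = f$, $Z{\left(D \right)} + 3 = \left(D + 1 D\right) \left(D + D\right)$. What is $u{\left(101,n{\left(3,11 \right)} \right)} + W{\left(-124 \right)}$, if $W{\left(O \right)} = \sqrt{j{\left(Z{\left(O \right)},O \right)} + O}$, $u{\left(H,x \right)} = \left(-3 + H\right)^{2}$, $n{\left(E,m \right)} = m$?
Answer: $9604 + \sqrt{61377} \approx 9851.8$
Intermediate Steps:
$Z{\left(D \right)} = -3 + 4 D^{2}$ ($Z{\left(D \right)} = -3 + \left(D + 1 D\right) \left(D + D\right) = -3 + \left(D + D\right) 2 D = -3 + 2 D 2 D = -3 + 4 D^{2}$)
$W{\left(O \right)} = \sqrt{-3 + O + 4 O^{2}}$ ($W{\left(O \right)} = \sqrt{\left(-3 + 4 O^{2}\right) + O} = \sqrt{-3 + O + 4 O^{2}}$)
$u{\left(101,n{\left(3,11 \right)} \right)} + W{\left(-124 \right)} = \left(-3 + 101\right)^{2} + \sqrt{-3 - 124 + 4 \left(-124\right)^{2}} = 98^{2} + \sqrt{-3 - 124 + 4 \cdot 15376} = 9604 + \sqrt{-3 - 124 + 61504} = 9604 + \sqrt{61377}$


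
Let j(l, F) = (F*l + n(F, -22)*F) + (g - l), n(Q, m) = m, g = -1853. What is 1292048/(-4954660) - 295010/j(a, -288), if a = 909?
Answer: 6130674979/6953165195 ≈ 0.88171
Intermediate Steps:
j(l, F) = -1853 - l - 22*F + F*l (j(l, F) = (F*l - 22*F) + (-1853 - l) = (-22*F + F*l) + (-1853 - l) = -1853 - l - 22*F + F*l)
1292048/(-4954660) - 295010/j(a, -288) = 1292048/(-4954660) - 295010/(-1853 - 1*909 - 22*(-288) - 288*909) = 1292048*(-1/4954660) - 295010/(-1853 - 909 + 6336 - 261792) = -14044/53855 - 295010/(-258218) = -14044/53855 - 295010*(-1/258218) = -14044/53855 + 147505/129109 = 6130674979/6953165195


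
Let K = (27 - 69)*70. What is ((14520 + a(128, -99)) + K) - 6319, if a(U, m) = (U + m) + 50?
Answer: 5340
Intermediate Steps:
a(U, m) = 50 + U + m
K = -2940 (K = -42*70 = -2940)
((14520 + a(128, -99)) + K) - 6319 = ((14520 + (50 + 128 - 99)) - 2940) - 6319 = ((14520 + 79) - 2940) - 6319 = (14599 - 2940) - 6319 = 11659 - 6319 = 5340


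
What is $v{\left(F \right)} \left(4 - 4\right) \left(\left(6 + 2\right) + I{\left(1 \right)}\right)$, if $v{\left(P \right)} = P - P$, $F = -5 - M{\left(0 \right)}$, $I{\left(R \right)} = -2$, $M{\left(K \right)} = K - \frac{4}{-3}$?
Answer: $0$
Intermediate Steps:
$M{\left(K \right)} = \frac{4}{3} + K$ ($M{\left(K \right)} = K - 4 \left(- \frac{1}{3}\right) = K - - \frac{4}{3} = K + \frac{4}{3} = \frac{4}{3} + K$)
$F = - \frac{19}{3}$ ($F = -5 - \left(\frac{4}{3} + 0\right) = -5 - \frac{4}{3} = - \frac{19}{3} \approx -6.3333$)
$v{\left(P \right)} = 0$
$v{\left(F \right)} \left(4 - 4\right) \left(\left(6 + 2\right) + I{\left(1 \right)}\right) = 0 \left(4 - 4\right) \left(\left(6 + 2\right) - 2\right) = 0 \cdot 0 \left(8 - 2\right) = 0 \cdot 0 \cdot 6 = 0 \cdot 0 = 0$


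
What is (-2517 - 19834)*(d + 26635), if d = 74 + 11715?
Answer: -858814824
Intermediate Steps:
d = 11789
(-2517 - 19834)*(d + 26635) = (-2517 - 19834)*(11789 + 26635) = -22351*38424 = -858814824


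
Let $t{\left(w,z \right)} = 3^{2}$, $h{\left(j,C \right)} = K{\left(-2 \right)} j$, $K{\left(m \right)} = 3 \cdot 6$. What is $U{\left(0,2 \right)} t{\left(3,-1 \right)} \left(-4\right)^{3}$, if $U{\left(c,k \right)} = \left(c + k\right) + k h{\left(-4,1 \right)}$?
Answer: $81792$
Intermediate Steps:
$K{\left(m \right)} = 18$
$h{\left(j,C \right)} = 18 j$
$U{\left(c,k \right)} = c - 71 k$ ($U{\left(c,k \right)} = \left(c + k\right) + k 18 \left(-4\right) = \left(c + k\right) + k \left(-72\right) = \left(c + k\right) - 72 k = c - 71 k$)
$t{\left(w,z \right)} = 9$
$U{\left(0,2 \right)} t{\left(3,-1 \right)} \left(-4\right)^{3} = \left(0 - 142\right) 9 \left(-4\right)^{3} = \left(0 - 142\right) 9 \left(-64\right) = \left(-142\right) 9 \left(-64\right) = \left(-1278\right) \left(-64\right) = 81792$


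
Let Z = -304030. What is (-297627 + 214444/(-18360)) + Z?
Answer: -2761659241/4590 ≈ -6.0167e+5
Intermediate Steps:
(-297627 + 214444/(-18360)) + Z = (-297627 + 214444/(-18360)) - 304030 = (-297627 + 214444*(-1/18360)) - 304030 = (-297627 - 53611/4590) - 304030 = -1366161541/4590 - 304030 = -2761659241/4590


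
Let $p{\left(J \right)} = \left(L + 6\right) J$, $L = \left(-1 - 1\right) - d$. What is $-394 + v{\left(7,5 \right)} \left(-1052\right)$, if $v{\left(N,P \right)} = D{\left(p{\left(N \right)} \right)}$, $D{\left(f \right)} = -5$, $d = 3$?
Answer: $4866$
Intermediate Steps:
$L = -5$ ($L = \left(-1 - 1\right) - 3 = -2 - 3 = -5$)
$p{\left(J \right)} = J$ ($p{\left(J \right)} = \left(-5 + 6\right) J = 1 J = J$)
$v{\left(N,P \right)} = -5$
$-394 + v{\left(7,5 \right)} \left(-1052\right) = -394 - -5260 = -394 + 5260 = 4866$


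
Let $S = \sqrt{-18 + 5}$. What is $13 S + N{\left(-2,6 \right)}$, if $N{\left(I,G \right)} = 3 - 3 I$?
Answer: $9 + 13 i \sqrt{13} \approx 9.0 + 46.872 i$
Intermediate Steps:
$S = i \sqrt{13}$ ($S = \sqrt{-13} = i \sqrt{13} \approx 3.6056 i$)
$13 S + N{\left(-2,6 \right)} = 13 i \sqrt{13} + \left(3 - -6\right) = 13 i \sqrt{13} + \left(3 + 6\right) = 13 i \sqrt{13} + 9 = 9 + 13 i \sqrt{13}$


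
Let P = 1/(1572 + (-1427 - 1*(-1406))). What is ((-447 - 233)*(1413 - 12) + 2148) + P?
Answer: -1474275131/1551 ≈ -9.5053e+5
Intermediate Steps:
P = 1/1551 (P = 1/(1572 + (-1427 + 1406)) = 1/(1572 - 21) = 1/1551 ≈ 0.00064475)
((-447 - 233)*(1413 - 12) + 2148) + P = ((-447 - 233)*(1413 - 12) + 2148) + 1/1551 = (-680*1401 + 2148) + 1/1551 = (-952680 + 2148) + 1/1551 = -950532 + 1/1551 = -1474275131/1551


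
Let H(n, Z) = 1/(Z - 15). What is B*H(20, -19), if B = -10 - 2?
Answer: 6/17 ≈ 0.35294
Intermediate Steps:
B = -12
H(n, Z) = 1/(-15 + Z)
B*H(20, -19) = -12/(-15 - 19) = -12/(-34) = -12*(-1/34) = 6/17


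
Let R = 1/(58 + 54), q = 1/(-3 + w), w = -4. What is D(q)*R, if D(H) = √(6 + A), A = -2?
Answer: 1/56 ≈ 0.017857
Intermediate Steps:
q = -⅐ (q = 1/(-3 - 4) = 1/(-7) = -⅐ ≈ -0.14286)
D(H) = 2 (D(H) = √(6 - 2) = √4 = 2)
R = 1/112 ≈ 0.0089286
D(q)*R = 2*(1/112) = 1/56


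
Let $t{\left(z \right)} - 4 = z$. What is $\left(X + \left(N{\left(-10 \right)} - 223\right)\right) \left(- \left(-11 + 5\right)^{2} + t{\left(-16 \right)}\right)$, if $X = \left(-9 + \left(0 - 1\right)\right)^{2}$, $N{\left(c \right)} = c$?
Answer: $6384$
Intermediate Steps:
$t{\left(z \right)} = 4 + z$
$X = 100$ ($X = \left(-9 - 1\right)^{2} = \left(-10\right)^{2} = 100$)
$\left(X + \left(N{\left(-10 \right)} - 223\right)\right) \left(- \left(-11 + 5\right)^{2} + t{\left(-16 \right)}\right) = \left(100 - 233\right) \left(- \left(-11 + 5\right)^{2} + \left(4 - 16\right)\right) = \left(100 - 233\right) \left(- \left(-6\right)^{2} - 12\right) = \left(100 - 233\right) \left(\left(-1\right) 36 - 12\right) = - 133 \left(-36 - 12\right) = \left(-133\right) \left(-48\right) = 6384$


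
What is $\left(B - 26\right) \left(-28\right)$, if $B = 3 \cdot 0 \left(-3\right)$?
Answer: $728$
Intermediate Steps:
$B = 0$ ($B = 0 \left(-3\right) = 0$)
$\left(B - 26\right) \left(-28\right) = \left(0 - 26\right) \left(-28\right) = \left(-26\right) \left(-28\right) = 728$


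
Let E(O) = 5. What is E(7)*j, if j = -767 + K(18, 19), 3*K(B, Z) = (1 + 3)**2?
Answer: -11425/3 ≈ -3808.3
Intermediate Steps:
K(B, Z) = 16/3 (K(B, Z) = (1 + 3)**2/3 = (1/3)*4**2 = (1/3)*16 = 16/3)
j = -2285/3 (j = -767 + 16/3 = -2285/3 ≈ -761.67)
E(7)*j = 5*(-2285/3) = -11425/3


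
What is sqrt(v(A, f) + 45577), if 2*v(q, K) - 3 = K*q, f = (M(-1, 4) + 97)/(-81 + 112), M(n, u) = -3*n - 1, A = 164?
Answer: sqrt(176210386)/62 ≈ 214.10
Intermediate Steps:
M(n, u) = -1 - 3*n
f = 99/31 (f = ((-1 - 3*(-1)) + 97)/(-81 + 112) = ((-1 + 3) + 97)/31 = (2 + 97)*(1/31) = 99*(1/31) = 99/31 ≈ 3.1936)
v(q, K) = 3/2 + K*q/2 (v(q, K) = 3/2 + (K*q)/2 = 3/2 + K*q/2)
sqrt(v(A, f) + 45577) = sqrt((3/2 + (1/2)*(99/31)*164) + 45577) = sqrt((3/2 + 8118/31) + 45577) = sqrt(16329/62 + 45577) = sqrt(2842103/62) = sqrt(176210386)/62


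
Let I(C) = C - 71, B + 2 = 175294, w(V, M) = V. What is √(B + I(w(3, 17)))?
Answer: 14*√894 ≈ 418.60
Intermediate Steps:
B = 175292 (B = -2 + 175294 = 175292)
I(C) = -71 + C
√(B + I(w(3, 17))) = √(175292 + (-71 + 3)) = √(175292 - 68) = √175224 = 14*√894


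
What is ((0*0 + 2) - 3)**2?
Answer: 1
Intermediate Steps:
((0*0 + 2) - 3)**2 = ((0 + 2) - 3)**2 = (2 - 3)**2 = (-1)**2 = 1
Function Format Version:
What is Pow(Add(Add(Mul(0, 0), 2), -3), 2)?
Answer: 1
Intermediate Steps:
Pow(Add(Add(Mul(0, 0), 2), -3), 2) = Pow(Add(Add(0, 2), -3), 2) = Pow(Add(2, -3), 2) = Pow(-1, 2) = 1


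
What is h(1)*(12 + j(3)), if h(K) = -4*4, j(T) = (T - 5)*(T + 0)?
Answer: -96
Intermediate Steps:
j(T) = T*(-5 + T) (j(T) = (-5 + T)*T = T*(-5 + T))
h(K) = -16
h(1)*(12 + j(3)) = -16*(12 + 3*(-5 + 3)) = -16*(12 + 3*(-2)) = -16*(12 - 6) = -16*6 = -96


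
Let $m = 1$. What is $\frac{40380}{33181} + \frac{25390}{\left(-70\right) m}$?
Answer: $- \frac{83963899}{232267} \approx -361.5$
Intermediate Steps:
$\frac{40380}{33181} + \frac{25390}{\left(-70\right) m} = \frac{40380}{33181} + \frac{25390}{\left(-70\right) 1} = 40380 \cdot \frac{1}{33181} + \frac{25390}{-70} = \frac{40380}{33181} + 25390 \left(- \frac{1}{70}\right) = \frac{40380}{33181} - \frac{2539}{7} = - \frac{83963899}{232267}$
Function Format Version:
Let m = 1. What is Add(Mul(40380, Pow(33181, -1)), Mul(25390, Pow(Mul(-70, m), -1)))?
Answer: Rational(-83963899, 232267) ≈ -361.50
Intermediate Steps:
Add(Mul(40380, Pow(33181, -1)), Mul(25390, Pow(Mul(-70, m), -1))) = Add(Mul(40380, Pow(33181, -1)), Mul(25390, Pow(Mul(-70, 1), -1))) = Add(Mul(40380, Rational(1, 33181)), Mul(25390, Pow(-70, -1))) = Add(Rational(40380, 33181), Mul(25390, Rational(-1, 70))) = Add(Rational(40380, 33181), Rational(-2539, 7)) = Rational(-83963899, 232267)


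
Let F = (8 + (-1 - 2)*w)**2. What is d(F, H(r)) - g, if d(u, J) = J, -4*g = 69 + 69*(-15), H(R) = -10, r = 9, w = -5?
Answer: -503/2 ≈ -251.50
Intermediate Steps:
g = 483/2 (g = -(69 + 69*(-15))/4 = -(69 - 1035)/4 = -1/4*(-966) = 483/2 ≈ 241.50)
F = 529 (F = (8 + (-1 - 2)*(-5))**2 = (8 - 3*(-5))**2 = (8 + 15)**2 = 23**2 = 529)
d(F, H(r)) - g = -10 - 1*483/2 = -10 - 483/2 = -503/2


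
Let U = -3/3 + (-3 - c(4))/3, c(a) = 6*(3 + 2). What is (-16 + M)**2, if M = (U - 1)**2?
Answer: 23409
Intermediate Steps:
c(a) = 30 (c(a) = 6*5 = 30)
U = -12 (U = -3/3 + (-3 - 1*30)/3 = -3*1/3 + (-3 - 30)*(1/3) = -1 - 33*1/3 = -1 - 11 = -12)
M = 169 (M = (-12 - 1)**2 = (-13)**2 = 169)
(-16 + M)**2 = (-16 + 169)**2 = 153**2 = 23409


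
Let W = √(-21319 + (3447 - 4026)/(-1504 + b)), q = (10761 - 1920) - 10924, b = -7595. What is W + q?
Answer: -2083 + I*√21790532558/1011 ≈ -2083.0 + 146.01*I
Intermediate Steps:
q = -2083 (q = 8841 - 10924 = -2083)
W = I*√21790532558/1011 (W = √(-21319 + (3447 - 4026)/(-1504 - 7595)) = √(-21319 - 579/(-9099)) = √(-21319 - 579*(-1/9099)) = √(-21319 + 193/3033) = √(-64660334/3033) = I*√21790532558/1011 ≈ 146.01*I)
W + q = I*√21790532558/1011 - 2083 = -2083 + I*√21790532558/1011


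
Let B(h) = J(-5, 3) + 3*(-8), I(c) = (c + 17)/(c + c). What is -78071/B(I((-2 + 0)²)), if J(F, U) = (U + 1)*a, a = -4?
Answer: 78071/40 ≈ 1951.8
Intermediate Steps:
J(F, U) = -4 - 4*U (J(F, U) = (U + 1)*(-4) = (1 + U)*(-4) = -4 - 4*U)
I(c) = (17 + c)/(2*c) (I(c) = (17 + c)/((2*c)) = (17 + c)*(1/(2*c)) = (17 + c)/(2*c))
B(h) = -40 (B(h) = (-4 - 4*3) + 3*(-8) = (-4 - 12) - 24 = -16 - 24 = -40)
-78071/B(I((-2 + 0)²)) = -78071/(-40) = -78071*(-1/40) = 78071/40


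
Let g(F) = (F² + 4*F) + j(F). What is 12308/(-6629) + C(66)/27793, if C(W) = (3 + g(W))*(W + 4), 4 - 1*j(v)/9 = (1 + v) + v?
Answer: 1264395616/184239797 ≈ 6.8628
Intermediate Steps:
j(v) = 27 - 18*v (j(v) = 36 - 9*((1 + v) + v) = 36 - 9*(1 + 2*v) = 36 + (-9 - 18*v) = 27 - 18*v)
g(F) = 27 + F² - 14*F (g(F) = (F² + 4*F) + (27 - 18*F) = 27 + F² - 14*F)
C(W) = (4 + W)*(30 + W² - 14*W) (C(W) = (3 + (27 + W² - 14*W))*(W + 4) = (30 + W² - 14*W)*(4 + W) = (4 + W)*(30 + W² - 14*W))
12308/(-6629) + C(66)/27793 = 12308/(-6629) + (120 + 66³ - 26*66 - 10*66²)/27793 = 12308*(-1/6629) + (120 + 287496 - 1716 - 10*4356)*(1/27793) = -12308/6629 + (120 + 287496 - 1716 - 43560)*(1/27793) = -12308/6629 + 242340*(1/27793) = -12308/6629 + 242340/27793 = 1264395616/184239797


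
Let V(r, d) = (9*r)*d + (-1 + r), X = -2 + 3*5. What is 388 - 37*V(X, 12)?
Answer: -52004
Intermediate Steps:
X = 13 (X = -2 + 15 = 13)
V(r, d) = -1 + r + 9*d*r (V(r, d) = 9*d*r + (-1 + r) = -1 + r + 9*d*r)
388 - 37*V(X, 12) = 388 - 37*(-1 + 13 + 9*12*13) = 388 - 37*(-1 + 13 + 1404) = 388 - 37*1416 = 388 - 52392 = -52004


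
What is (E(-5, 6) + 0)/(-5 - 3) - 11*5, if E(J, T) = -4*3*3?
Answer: -101/2 ≈ -50.500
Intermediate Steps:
E(J, T) = -36 (E(J, T) = -12*3 = -36)
(E(-5, 6) + 0)/(-5 - 3) - 11*5 = (-36 + 0)/(-5 - 3) - 11*5 = -36/(-8) - 55 = -36*(-1/8) - 55 = 9/2 - 55 = -101/2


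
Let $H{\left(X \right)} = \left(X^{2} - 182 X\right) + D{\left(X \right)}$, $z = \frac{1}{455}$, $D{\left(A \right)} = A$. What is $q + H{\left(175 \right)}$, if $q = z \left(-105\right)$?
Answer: $- \frac{13653}{13} \approx -1050.2$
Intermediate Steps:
$z = \frac{1}{455} \approx 0.0021978$
$q = - \frac{3}{13}$ ($q = \frac{1}{455} \left(-105\right) = - \frac{3}{13} \approx -0.23077$)
$H{\left(X \right)} = X^{2} - 181 X$ ($H{\left(X \right)} = \left(X^{2} - 182 X\right) + X = X^{2} - 181 X$)
$q + H{\left(175 \right)} = - \frac{3}{13} + 175 \left(-181 + 175\right) = - \frac{3}{13} + 175 \left(-6\right) = - \frac{3}{13} - 1050 = - \frac{13653}{13}$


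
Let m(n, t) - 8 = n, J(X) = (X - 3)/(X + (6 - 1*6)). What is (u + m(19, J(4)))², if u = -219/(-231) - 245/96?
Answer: 35241426529/54641664 ≈ 644.96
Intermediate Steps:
J(X) = (-3 + X)/X (J(X) = (-3 + X)/(X + (6 - 6)) = (-3 + X)/(X + 0) = (-3 + X)/X)
m(n, t) = 8 + n
u = -11857/7392 (u = -219*(-1/231) - 245*1/96 = 73/77 - 245/96 = -11857/7392 ≈ -1.6040)
(u + m(19, J(4)))² = (-11857/7392 + (8 + 19))² = (-11857/7392 + 27)² = (187727/7392)² = 35241426529/54641664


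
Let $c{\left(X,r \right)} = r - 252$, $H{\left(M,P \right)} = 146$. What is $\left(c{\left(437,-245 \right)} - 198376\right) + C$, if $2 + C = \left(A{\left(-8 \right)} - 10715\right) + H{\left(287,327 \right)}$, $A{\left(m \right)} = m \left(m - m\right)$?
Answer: $-209444$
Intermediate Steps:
$A{\left(m \right)} = 0$ ($A{\left(m \right)} = m 0 = 0$)
$c{\left(X,r \right)} = -252 + r$
$C = -10571$ ($C = -2 + \left(\left(0 - 10715\right) + 146\right) = -2 + \left(-10715 + 146\right) = -2 - 10569 = -10571$)
$\left(c{\left(437,-245 \right)} - 198376\right) + C = \left(\left(-252 - 245\right) - 198376\right) - 10571 = \left(-497 - 198376\right) - 10571 = -198873 - 10571 = -209444$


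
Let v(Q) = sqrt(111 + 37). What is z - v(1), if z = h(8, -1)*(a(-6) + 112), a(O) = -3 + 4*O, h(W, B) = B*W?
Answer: -680 - 2*sqrt(37) ≈ -692.17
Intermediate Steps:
z = -680 (z = (-1*8)*((-3 + 4*(-6)) + 112) = -8*((-3 - 24) + 112) = -8*(-27 + 112) = -8*85 = -680)
v(Q) = 2*sqrt(37) (v(Q) = sqrt(148) = 2*sqrt(37))
z - v(1) = -680 - 2*sqrt(37)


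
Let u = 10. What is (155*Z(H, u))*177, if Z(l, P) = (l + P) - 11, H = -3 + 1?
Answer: -82305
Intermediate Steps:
H = -2
Z(l, P) = -11 + P + l (Z(l, P) = (P + l) - 11 = -11 + P + l)
(155*Z(H, u))*177 = (155*(-11 + 10 - 2))*177 = (155*(-3))*177 = -465*177 = -82305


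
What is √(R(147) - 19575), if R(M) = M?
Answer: 2*I*√4857 ≈ 139.38*I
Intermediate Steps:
√(R(147) - 19575) = √(147 - 19575) = √(-19428) = 2*I*√4857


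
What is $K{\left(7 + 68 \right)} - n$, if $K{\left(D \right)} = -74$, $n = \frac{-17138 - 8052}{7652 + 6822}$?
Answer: $- \frac{522943}{7237} \approx -72.26$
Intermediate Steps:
$n = - \frac{12595}{7237}$ ($n = - \frac{25190}{14474} = \left(-25190\right) \frac{1}{14474} = - \frac{12595}{7237} \approx -1.7404$)
$K{\left(7 + 68 \right)} - n = -74 - - \frac{12595}{7237} = -74 + \frac{12595}{7237} = - \frac{522943}{7237}$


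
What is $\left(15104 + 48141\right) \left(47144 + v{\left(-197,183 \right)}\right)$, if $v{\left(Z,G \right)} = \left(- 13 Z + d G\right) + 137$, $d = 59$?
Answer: $3835113555$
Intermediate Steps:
$v{\left(Z,G \right)} = 137 - 13 Z + 59 G$ ($v{\left(Z,G \right)} = \left(- 13 Z + 59 G\right) + 137 = 137 - 13 Z + 59 G$)
$\left(15104 + 48141\right) \left(47144 + v{\left(-197,183 \right)}\right) = \left(15104 + 48141\right) \left(47144 + \left(137 - -2561 + 59 \cdot 183\right)\right) = 63245 \left(47144 + \left(137 + 2561 + 10797\right)\right) = 63245 \left(47144 + 13495\right) = 63245 \cdot 60639 = 3835113555$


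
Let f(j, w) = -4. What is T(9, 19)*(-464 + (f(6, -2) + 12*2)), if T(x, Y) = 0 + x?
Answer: -3996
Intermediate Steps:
T(x, Y) = x
T(9, 19)*(-464 + (f(6, -2) + 12*2)) = 9*(-464 + (-4 + 12*2)) = 9*(-464 + (-4 + 24)) = 9*(-464 + 20) = 9*(-444) = -3996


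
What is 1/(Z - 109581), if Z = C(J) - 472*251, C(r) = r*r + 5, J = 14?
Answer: -1/227852 ≈ -4.3888e-6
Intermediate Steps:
C(r) = 5 + r**2 (C(r) = r**2 + 5 = 5 + r**2)
Z = -118271 (Z = (5 + 14**2) - 472*251 = (5 + 196) - 118472 = 201 - 118472 = -118271)
1/(Z - 109581) = 1/(-118271 - 109581) = 1/(-227852) = -1/227852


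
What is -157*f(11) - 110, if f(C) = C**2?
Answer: -19107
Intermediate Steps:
-157*f(11) - 110 = -157*11**2 - 110 = -157*121 - 110 = -18997 - 110 = -19107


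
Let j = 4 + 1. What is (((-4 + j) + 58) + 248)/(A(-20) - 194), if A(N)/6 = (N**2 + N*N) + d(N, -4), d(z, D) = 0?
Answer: 307/4606 ≈ 0.066652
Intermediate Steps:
j = 5
A(N) = 12*N**2 (A(N) = 6*((N**2 + N*N) + 0) = 6*((N**2 + N**2) + 0) = 6*(2*N**2 + 0) = 6*(2*N**2) = 12*N**2)
(((-4 + j) + 58) + 248)/(A(-20) - 194) = (((-4 + 5) + 58) + 248)/(12*(-20)**2 - 194) = ((1 + 58) + 248)/(12*400 - 194) = (59 + 248)/(4800 - 194) = 307/4606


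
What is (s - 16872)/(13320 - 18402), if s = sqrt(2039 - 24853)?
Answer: 2812/847 - I*sqrt(22814)/5082 ≈ 3.32 - 0.029721*I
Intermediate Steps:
s = I*sqrt(22814) (s = sqrt(-22814) = I*sqrt(22814) ≈ 151.04*I)
(s - 16872)/(13320 - 18402) = (I*sqrt(22814) - 16872)/(13320 - 18402) = (-16872 + I*sqrt(22814))/(-5082) = (-16872 + I*sqrt(22814))*(-1/5082) = 2812/847 - I*sqrt(22814)/5082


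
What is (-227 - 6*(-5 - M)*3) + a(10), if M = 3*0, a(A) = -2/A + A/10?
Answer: -681/5 ≈ -136.20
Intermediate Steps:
a(A) = -2/A + A/10 (a(A) = -2/A + A*(1/10) = -2/A + A/10)
M = 0
(-227 - 6*(-5 - M)*3) + a(10) = (-227 - 6*(-5 - 1*0)*3) + (-2/10 + (1/10)*10) = (-227 - 6*(-5 + 0)*3) + (-2*1/10 + 1) = (-227 - 6*(-5)*3) + (-1/5 + 1) = (-227 + 30*3) + 4/5 = (-227 + 90) + 4/5 = -137 + 4/5 = -681/5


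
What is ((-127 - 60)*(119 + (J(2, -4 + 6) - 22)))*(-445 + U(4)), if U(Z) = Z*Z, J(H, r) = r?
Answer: 7942077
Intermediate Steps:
U(Z) = Z²
((-127 - 60)*(119 + (J(2, -4 + 6) - 22)))*(-445 + U(4)) = ((-127 - 60)*(119 + ((-4 + 6) - 22)))*(-445 + 4²) = (-187*(119 + (2 - 22)))*(-445 + 16) = -187*(119 - 20)*(-429) = -187*99*(-429) = -18513*(-429) = 7942077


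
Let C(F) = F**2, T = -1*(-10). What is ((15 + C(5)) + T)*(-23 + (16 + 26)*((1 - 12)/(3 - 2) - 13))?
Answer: -51550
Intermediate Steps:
T = 10
((15 + C(5)) + T)*(-23 + (16 + 26)*((1 - 12)/(3 - 2) - 13)) = ((15 + 5**2) + 10)*(-23 + (16 + 26)*((1 - 12)/(3 - 2) - 13)) = ((15 + 25) + 10)*(-23 + 42*(-11/1 - 13)) = (40 + 10)*(-23 + 42*(-11*1 - 13)) = 50*(-23 + 42*(-11 - 13)) = 50*(-23 + 42*(-24)) = 50*(-23 - 1008) = 50*(-1031) = -51550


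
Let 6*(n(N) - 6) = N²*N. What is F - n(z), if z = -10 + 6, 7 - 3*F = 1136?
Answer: -1115/3 ≈ -371.67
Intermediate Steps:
F = -1129/3 (F = 7/3 - ⅓*1136 = 7/3 - 1136/3 = -1129/3 ≈ -376.33)
z = -4
n(N) = 6 + N³/6 (n(N) = 6 + (N²*N)/6 = 6 + N³/6)
F - n(z) = -1129/3 - (6 + (⅙)*(-4)³) = -1129/3 - (6 + (⅙)*(-64)) = -1129/3 - (6 - 32/3) = -1129/3 - 1*(-14/3) = -1129/3 + 14/3 = -1115/3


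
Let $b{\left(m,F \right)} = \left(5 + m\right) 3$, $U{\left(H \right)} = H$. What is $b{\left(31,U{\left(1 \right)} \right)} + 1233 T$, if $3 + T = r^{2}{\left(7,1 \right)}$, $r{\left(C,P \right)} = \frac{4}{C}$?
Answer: $- \frac{156231}{49} \approx -3188.4$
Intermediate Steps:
$T = - \frac{131}{49}$ ($T = -3 + \left(\frac{4}{7}\right)^{2} = -3 + \frac{16}{49} = - \frac{131}{49} \approx -2.6735$)
$b{\left(m,F \right)} = 15 + 3 m$
$b{\left(31,U{\left(1 \right)} \right)} + 1233 T = \left(15 + 3 \cdot 31\right) + 1233 \left(- \frac{131}{49}\right) = \left(15 + 93\right) - \frac{161523}{49} = 108 - \frac{161523}{49} = - \frac{156231}{49}$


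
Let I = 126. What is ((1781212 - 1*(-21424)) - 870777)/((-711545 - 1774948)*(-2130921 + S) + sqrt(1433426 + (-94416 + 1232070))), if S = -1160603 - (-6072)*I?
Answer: 1463485773907035531/9865897373524669414147954 - 931859*sqrt(642770)/19731794747049338828295908 ≈ 1.4834e-7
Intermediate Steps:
S = -395531 (S = -1160603 - (-6072)*126 = -1160603 - 1*(-765072) = -1160603 + 765072 = -395531)
((1781212 - 1*(-21424)) - 870777)/((-711545 - 1774948)*(-2130921 + S) + sqrt(1433426 + (-94416 + 1232070))) = ((1781212 - 1*(-21424)) - 870777)/((-711545 - 1774948)*(-2130921 - 395531) + sqrt(1433426 + (-94416 + 1232070))) = ((1781212 + 21424) - 870777)/(-2486493*(-2526452) + sqrt(1433426 + 1137654)) = (1802636 - 870777)/(6282005212836 + sqrt(2571080)) = 931859/(6282005212836 + 2*sqrt(642770))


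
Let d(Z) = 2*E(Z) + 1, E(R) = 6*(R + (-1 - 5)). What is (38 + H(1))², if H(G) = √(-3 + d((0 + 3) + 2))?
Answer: (38 + I*√14)² ≈ 1430.0 + 284.37*I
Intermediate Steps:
E(R) = -36 + 6*R (E(R) = 6*(R - 6) = 6*(-6 + R) = -36 + 6*R)
d(Z) = -71 + 12*Z (d(Z) = 2*(-36 + 6*Z) + 1 = (-72 + 12*Z) + 1 = -71 + 12*Z)
H(G) = I*√14 (H(G) = √(-3 + (-71 + 12*((0 + 3) + 2))) = √(-3 + (-71 + 12*(3 + 2))) = √(-3 + (-71 + 12*5)) = √(-3 + (-71 + 60)) = √(-3 - 11) = √(-14) = I*√14)
(38 + H(1))² = (38 + I*√14)²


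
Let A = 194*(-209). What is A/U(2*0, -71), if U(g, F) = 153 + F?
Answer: -20273/41 ≈ -494.46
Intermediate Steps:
A = -40546
A/U(2*0, -71) = -40546/(153 - 71) = -40546/82 = -40546*1/82 = -20273/41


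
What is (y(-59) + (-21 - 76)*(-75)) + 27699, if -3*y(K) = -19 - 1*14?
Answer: 34985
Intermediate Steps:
y(K) = 11 (y(K) = -(-19 - 1*14)/3 = -(-19 - 14)/3 = -⅓*(-33) = 11)
(y(-59) + (-21 - 76)*(-75)) + 27699 = (11 + (-21 - 76)*(-75)) + 27699 = (11 - 97*(-75)) + 27699 = (11 + 7275) + 27699 = 7286 + 27699 = 34985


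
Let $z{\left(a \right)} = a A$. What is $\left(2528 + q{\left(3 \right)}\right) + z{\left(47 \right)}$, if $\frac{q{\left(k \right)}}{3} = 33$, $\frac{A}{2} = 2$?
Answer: $2815$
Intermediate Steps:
$A = 4$ ($A = 2 \cdot 2 = 4$)
$q{\left(k \right)} = 99$ ($q{\left(k \right)} = 3 \cdot 33 = 99$)
$z{\left(a \right)} = 4 a$ ($z{\left(a \right)} = a 4 = 4 a$)
$\left(2528 + q{\left(3 \right)}\right) + z{\left(47 \right)} = \left(2528 + 99\right) + 4 \cdot 47 = 2627 + 188 = 2815$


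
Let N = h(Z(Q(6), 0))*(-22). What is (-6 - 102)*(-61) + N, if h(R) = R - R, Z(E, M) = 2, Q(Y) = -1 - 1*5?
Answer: 6588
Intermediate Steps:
Q(Y) = -6 (Q(Y) = -1 - 5 = -6)
h(R) = 0
N = 0 (N = 0*(-22) = 0)
(-6 - 102)*(-61) + N = (-6 - 102)*(-61) + 0 = -108*(-61) + 0 = 6588 + 0 = 6588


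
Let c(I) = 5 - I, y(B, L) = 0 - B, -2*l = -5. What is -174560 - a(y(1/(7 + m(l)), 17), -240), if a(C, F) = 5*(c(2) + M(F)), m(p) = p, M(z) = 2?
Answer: -174585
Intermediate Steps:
l = 5/2 (l = -½*(-5) = 5/2 ≈ 2.5000)
y(B, L) = -B
a(C, F) = 25 (a(C, F) = 5*((5 - 1*2) + 2) = 5*((5 - 2) + 2) = 5*(3 + 2) = 5*5 = 25)
-174560 - a(y(1/(7 + m(l)), 17), -240) = -174560 - 1*25 = -174560 - 25 = -174585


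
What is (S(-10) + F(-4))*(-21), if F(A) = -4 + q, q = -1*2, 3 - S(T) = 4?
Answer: 147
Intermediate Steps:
S(T) = -1 (S(T) = 3 - 1*4 = 3 - 4 = -1)
q = -2
F(A) = -6 (F(A) = -4 - 2 = -6)
(S(-10) + F(-4))*(-21) = (-1 - 6)*(-21) = -7*(-21) = 147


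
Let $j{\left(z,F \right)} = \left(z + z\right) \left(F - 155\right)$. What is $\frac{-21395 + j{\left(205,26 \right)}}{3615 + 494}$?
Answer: $- \frac{74285}{4109} \approx -18.079$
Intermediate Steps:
$j{\left(z,F \right)} = 2 z \left(-155 + F\right)$
$\frac{-21395 + j{\left(205,26 \right)}}{3615 + 494} = \frac{-21395 + 2 \cdot 205 \left(-155 + 26\right)}{3615 + 494} = \frac{-21395 + 2 \cdot 205 \left(-129\right)}{4109} = \left(-21395 - 52890\right) \frac{1}{4109} = \left(-74285\right) \frac{1}{4109} = - \frac{74285}{4109}$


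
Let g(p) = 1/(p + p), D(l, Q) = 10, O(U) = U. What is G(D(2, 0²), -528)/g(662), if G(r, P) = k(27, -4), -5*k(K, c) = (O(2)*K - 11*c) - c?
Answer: -135048/5 ≈ -27010.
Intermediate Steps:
k(K, c) = -2*K/5 + 12*c/5 (k(K, c) = -((2*K - 11*c) - c)/5 = -((-11*c + 2*K) - c)/5 = -(-12*c + 2*K)/5 = -2*K/5 + 12*c/5)
G(r, P) = -102/5 (G(r, P) = -⅖*27 + (12/5)*(-4) = -54/5 - 48/5 = -102/5)
g(p) = 1/(2*p)
G(D(2, 0²), -528)/g(662) = -102/(5*((½)/662)) = -102/(5*((½)*(1/662))) = -102/(5*1/1324) = -102/5*1324 = -135048/5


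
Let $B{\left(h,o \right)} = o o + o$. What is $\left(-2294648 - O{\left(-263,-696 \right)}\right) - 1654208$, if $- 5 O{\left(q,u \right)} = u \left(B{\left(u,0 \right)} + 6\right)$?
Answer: $- \frac{19748456}{5} \approx -3.9497 \cdot 10^{6}$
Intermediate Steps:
$B{\left(h,o \right)} = o + o^{2}$ ($B{\left(h,o \right)} = o^{2} + o = o + o^{2}$)
$O{\left(q,u \right)} = - \frac{6 u}{5}$ ($O{\left(q,u \right)} = - \frac{u \left(0 \left(1 + 0\right) + 6\right)}{5} = - \frac{u \left(0 \cdot 1 + 6\right)}{5} = - \frac{u \left(0 + 6\right)}{5} = - \frac{u 6}{5} = - \frac{6 u}{5}$)
$\left(-2294648 - O{\left(-263,-696 \right)}\right) - 1654208 = \left(-2294648 - \left(- \frac{6}{5}\right) \left(-696\right)\right) - 1654208 = \left(-2294648 - \frac{4176}{5}\right) - 1654208 = - \frac{11477416}{5} - 1654208 = - \frac{19748456}{5}$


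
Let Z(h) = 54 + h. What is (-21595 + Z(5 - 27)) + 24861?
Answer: 3298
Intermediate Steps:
(-21595 + Z(5 - 27)) + 24861 = (-21595 + (54 + (5 - 27))) + 24861 = (-21595 + (54 - 22)) + 24861 = (-21595 + 32) + 24861 = -21563 + 24861 = 3298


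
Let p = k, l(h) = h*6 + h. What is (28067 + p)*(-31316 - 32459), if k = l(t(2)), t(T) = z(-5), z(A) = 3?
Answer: -1791312200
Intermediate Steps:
t(T) = 3
l(h) = 7*h (l(h) = 6*h + h = 7*h)
k = 21 (k = 7*3 = 21)
p = 21
(28067 + p)*(-31316 - 32459) = (28067 + 21)*(-31316 - 32459) = 28088*(-63775) = -1791312200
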